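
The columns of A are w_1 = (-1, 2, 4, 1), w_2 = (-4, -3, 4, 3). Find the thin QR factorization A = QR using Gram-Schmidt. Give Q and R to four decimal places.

Q = [[-0.2132, -0.5315], [0.4264, -0.7486], [0.8528, 0.1497], [0.2132, 0.3668]], R = [[4.6904, 3.6244], [0.0000, 6.0715]]

w_1 = (-1, 2, 4, 1); ‖w_1‖ = 4.6904, so e_1 = (-0.2132, 0.4264, 0.8528, 0.2132).
e_1·w_2 = (-0.2132)·(-4) + 0.4264·(-3) + 0.8528·4 + 0.2132·3 = 3.6244.
u_2 = w_2 − 3.6244·e_1 = (-3.2273, -4.5455, 0.9091, 2.2273).
‖u_2‖ = 6.0715, so e_2 = (-0.5315, -0.7486, 0.1497, 0.3668).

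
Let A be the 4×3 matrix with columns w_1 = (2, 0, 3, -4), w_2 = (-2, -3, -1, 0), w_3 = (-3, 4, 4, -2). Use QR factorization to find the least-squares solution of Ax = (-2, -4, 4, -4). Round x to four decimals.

x = (1.0545, 1.6312, 0.3455)

w_1 = (2, 0, 3, -4); ‖w_1‖ = 5.3852, so e_1 = (0.3714, 0.0000, 0.5571, -0.7428).
e_1·w_2 = 0.3714·(-2) + 0.0000·(-3) + 0.5571·(-1) + (-0.7428)·0 = -1.2999.
u_2 = w_2 + 1.2999·e_1 = (-1.5172, -3.0000, -0.2759, -0.9655).
‖u_2‖ = 3.5086, so e_2 = (-0.4324, -0.8550, -0.0786, -0.2752).
e_1·w_3 = 0.3714·(-3) + 0.0000·4 + 0.5571·4 + (-0.7428)·(-2) = 2.5997; e_2·w_3 = (-0.4324)·(-3) + (-0.8550)·4 + (-0.0786)·4 + (-0.2752)·(-2) = -1.8870.
u_3 = w_3 − 2.5997·e_1 + 1.8870·e_2 = (-4.7815, 2.3866, 2.4034, -0.5882).
‖u_3‖ = 5.8890, so e_3 = (-0.8119, 0.4053, 0.4081, -0.0999).
Qᵀb = (4.4567, 5.0713, 2.0348).
Back-substitute: x_3 = 2.0348/5.8890 = 0.3455.
x_2 = (5.0713 + 1.8870·0.3455)/3.5086 = 1.6312.
x_1 = (4.4567 + 1.2999·1.6312 − 2.5997·0.3455)/5.3852 = 1.0545.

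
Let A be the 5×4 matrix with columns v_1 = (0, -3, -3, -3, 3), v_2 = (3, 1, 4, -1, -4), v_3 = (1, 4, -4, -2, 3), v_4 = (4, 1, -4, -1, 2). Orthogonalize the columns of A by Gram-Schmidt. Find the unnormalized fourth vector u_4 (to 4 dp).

v_1 = (0, -3, -3, -3, 3); ‖v_1‖ = 6.0000, so e_1 = (0.0000, -0.5000, -0.5000, -0.5000, 0.5000).
e_1·v_2 = 0.0000·3 + (-0.5000)·1 + (-0.5000)·4 + (-0.5000)·(-1) + 0.5000·(-4) = -4.0000.
u_2 = v_2 + 4.0000·e_1 = (3.0000, -1.0000, 2.0000, -3.0000, -2.0000).
‖u_2‖ = 5.1962, so e_2 = (0.5774, -0.1925, 0.3849, -0.5774, -0.3849).
e_1·v_3 = 0.0000·1 + (-0.5000)·4 + (-0.5000)·(-4) + (-0.5000)·(-2) + 0.5000·3 = 2.5000; e_2·v_3 = 0.5774·1 + (-0.1925)·4 + 0.3849·(-4) + (-0.5774)·(-2) + (-0.3849)·3 = -1.7321.
u_3 = v_3 − 2.5000·e_1 + 1.7321·e_2 = (2.0000, 4.9167, -2.0833, -1.7500, 1.0833).
‖u_3‖ = 6.0622, so e_3 = (0.3299, 0.8110, -0.3437, -0.2887, 0.1787).
e_1·v_4 = 0.0000·4 + (-0.5000)·1 + (-0.5000)·(-4) + (-0.5000)·(-1) + 0.5000·2 = 3.0000; e_2·v_4 = 0.5774·4 + (-0.1925)·1 + 0.3849·(-4) + (-0.5774)·(-1) + (-0.3849)·2 = 0.3849; e_3·v_4 = 0.3299·4 + 0.8110·1 + (-0.3437)·(-4) + (-0.2887)·(-1) + 0.1787·2 = 4.1514.
u_4 = v_4 − 3.0000·e_1 − 0.3849·e_2 − 4.1514·e_3 = (2.4082, -0.7929, -1.2215, 1.9206, -0.0937).

u_4 = (2.4082, -0.7929, -1.2215, 1.9206, -0.0937)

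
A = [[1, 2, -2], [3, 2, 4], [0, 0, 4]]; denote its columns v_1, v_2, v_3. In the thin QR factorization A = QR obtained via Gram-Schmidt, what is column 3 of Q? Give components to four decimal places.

v_1 = (1, 3, 0); ‖v_1‖ = 3.1623, so q_1 = (0.3162, 0.9487, 0.0000).
q_1·v_2 = 0.3162·2 + 0.9487·2 + 0.0000·0 = 2.5298.
u_2 = v_2 − 2.5298·q_1 = (1.2000, -0.4000, 0.0000).
‖u_2‖ = 1.2649, so q_2 = (0.9487, -0.3162, 0.0000).
q_1·v_3 = 0.3162·(-2) + 0.9487·4 + 0.0000·4 = 3.1623; q_2·v_3 = 0.9487·(-2) + (-0.3162)·4 + 0.0000·4 = -3.1623.
u_3 = v_3 − 3.1623·q_1 + 3.1623·q_2 = (0.0000, 0.0000, 4.0000).
‖u_3‖ = 4.0000, so q_3 = (0.0000, 0.0000, 1.0000).

q_3 = (0.0000, 0.0000, 1.0000)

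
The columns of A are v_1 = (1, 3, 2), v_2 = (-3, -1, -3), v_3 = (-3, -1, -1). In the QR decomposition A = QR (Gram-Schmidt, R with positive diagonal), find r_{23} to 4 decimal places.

q_1 = v_1/‖v_1‖ = (1, 3, 2)/3.7417 = (0.2673, 0.8018, 0.5345).
r_{12} = q_1·v_2 = -3.2071.
u_2 = v_2 + 3.2071·q_1 = (-2.1429, 1.5714, -1.2857).
‖u_2‖ = 2.9520, so q_2 = (-0.7259, 0.5323, -0.4355).
r_{23} = q_2·v_3 = 2.0809.

r_{23} = 2.0809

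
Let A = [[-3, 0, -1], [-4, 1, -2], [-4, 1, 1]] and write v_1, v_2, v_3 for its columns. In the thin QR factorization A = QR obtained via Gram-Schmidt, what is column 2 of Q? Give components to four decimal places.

v_1 = (-3, -4, -4); ‖v_1‖ = 6.4031, so e_1 = (-0.4685, -0.6247, -0.6247).
e_1·v_2 = (-0.4685)·0 + (-0.6247)·1 + (-0.6247)·1 = -1.2494.
u_2 = v_2 + 1.2494·e_1 = (-0.5854, 0.2195, 0.2195).
‖u_2‖ = 0.6626, so e_2 = (-0.8835, 0.3313, 0.3313).

e_2 = (-0.8835, 0.3313, 0.3313)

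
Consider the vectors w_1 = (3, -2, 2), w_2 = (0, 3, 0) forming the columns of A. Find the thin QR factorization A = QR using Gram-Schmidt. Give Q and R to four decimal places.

w_1 = (3, -2, 2); ‖w_1‖ = 4.1231, so q_1 = (0.7276, -0.4851, 0.4851).
q_1·w_2 = 0.7276·0 + (-0.4851)·3 + 0.4851·0 = -1.4552.
u_2 = w_2 + 1.4552·q_1 = (1.0588, 2.2941, 0.7059).
‖u_2‖ = 2.6234, so q_2 = (0.4036, 0.8745, 0.2691).

Q = [[0.7276, 0.4036], [-0.4851, 0.8745], [0.4851, 0.2691]], R = [[4.1231, -1.4552], [0.0000, 2.6234]]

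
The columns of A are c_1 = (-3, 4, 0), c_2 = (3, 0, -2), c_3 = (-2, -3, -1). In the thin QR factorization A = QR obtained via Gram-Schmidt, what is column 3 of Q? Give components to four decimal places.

c_1 = (-3, 4, 0); ‖c_1‖ = 5.0000, so q_1 = (-0.6000, 0.8000, 0.0000).
q_1·c_2 = (-0.6000)·3 + 0.8000·0 + 0.0000·(-2) = -1.8000.
u_2 = c_2 + 1.8000·q_1 = (1.9200, 1.4400, -2.0000).
‖u_2‖ = 3.1241, so q_2 = (0.6146, 0.4609, -0.6402).
q_1·c_3 = (-0.6000)·(-2) + 0.8000·(-3) + 0.0000·(-1) = -1.2000; q_2·c_3 = 0.6146·(-2) + 0.4609·(-3) + (-0.6402)·(-1) = -1.9718.
u_3 = c_3 + 1.2000·q_1 + 1.9718·q_2 = (-1.5082, -1.1311, -2.2623).
‖u_3‖ = 2.9448, so q_3 = (-0.5121, -0.3841, -0.7682).

q_3 = (-0.5121, -0.3841, -0.7682)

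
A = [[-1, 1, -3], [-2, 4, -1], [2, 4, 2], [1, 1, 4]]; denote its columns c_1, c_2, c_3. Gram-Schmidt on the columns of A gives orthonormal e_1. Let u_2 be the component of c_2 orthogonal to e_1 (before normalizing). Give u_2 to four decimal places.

u_2 = (1.0000, 4.0000, 4.0000, 1.0000)

c_1 = (-1, -2, 2, 1); ‖c_1‖ = 3.1623, so e_1 = (-0.3162, -0.6325, 0.6325, 0.3162).
e_1·c_2 = (-0.3162)·1 + (-0.6325)·4 + 0.6325·4 + 0.3162·1 = 0.0000.
u_2 = c_2 + 0.0000·e_1 = (1.0000, 4.0000, 4.0000, 1.0000).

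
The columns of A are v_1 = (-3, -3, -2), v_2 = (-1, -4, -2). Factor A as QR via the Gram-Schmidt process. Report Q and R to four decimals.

q_1 = v_1/‖v_1‖ = (-3, -3, -2)/4.6904 = (-0.6396, -0.6396, -0.4264).
r_{12} = q_1·v_2 = 4.0508.
u_2 = v_2 − 4.0508·q_1 = (1.5909, -1.4091, -0.2727).
‖u_2‖ = 2.1426, so q_2 = (0.7425, -0.6576, -0.1273).

Q = [[-0.6396, 0.7425], [-0.6396, -0.6576], [-0.4264, -0.1273]], R = [[4.6904, 4.0508], [0.0000, 2.1426]]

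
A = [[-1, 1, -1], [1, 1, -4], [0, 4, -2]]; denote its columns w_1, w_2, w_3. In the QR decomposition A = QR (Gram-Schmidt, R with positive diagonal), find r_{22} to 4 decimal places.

w_1 = (-1, 1, 0); ‖w_1‖ = 1.4142, so e_1 = (-0.7071, 0.7071, 0.0000).
e_1·w_2 = (-0.7071)·1 + 0.7071·1 + 0.0000·4 = 0.0000.
u_2 = w_2 + 0.0000·e_1 = (1.0000, 1.0000, 4.0000).
r_{22} = ‖u_2‖ = 4.2426.

r_{22} = 4.2426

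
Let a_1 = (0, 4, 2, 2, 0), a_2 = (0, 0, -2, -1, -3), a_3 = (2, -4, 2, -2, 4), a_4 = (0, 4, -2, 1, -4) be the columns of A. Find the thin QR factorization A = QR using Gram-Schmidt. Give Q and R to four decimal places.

q_1 = a_1/‖a_1‖ = (0, 4, 2, 2, 0)/4.8990 = (0.0000, 0.8165, 0.4082, 0.4082, 0.0000).
r_{12} = q_1·a_2 = -1.2247.
u_2 = a_2 + 1.2247·q_1 = (0.0000, 1.0000, -1.5000, -0.5000, -3.0000).
‖u_2‖ = 3.5355, so q_2 = (0.0000, 0.2828, -0.4243, -0.1414, -0.8485).
r_{13} = q_1·a_3 = -3.2660; r_{23} = q_2·a_3 = -5.0912.
u_3 = a_3 + 3.2660·q_1 + 5.0912·q_2 = (2.0000, 0.1067, 1.1733, -1.3867, -0.3200).
‖u_3‖ = 2.7227, so q_3 = (0.7346, 0.0392, 0.4309, -0.5093, -0.1175).
r_{14} = q_1·a_4 = 2.8577; r_{24} = q_2·a_4 = 5.2326; r_{34} = q_3·a_4 = -0.7443.
u_4 = a_4 − 2.8577·q_1 − 5.2326·q_2 + 0.7443·q_3 = (0.5468, 0.2158, -0.6259, 0.1942, 0.3525).
‖u_4‖ = 0.9483, so q_4 = (0.5766, 0.2276, -0.6600, 0.2048, 0.3717).

Q = [[0.0000, 0.0000, 0.7346, 0.5766], [0.8165, 0.2828, 0.0392, 0.2276], [0.4082, -0.4243, 0.4309, -0.6600], [0.4082, -0.1414, -0.5093, 0.2048], [0.0000, -0.8485, -0.1175, 0.3717]], R = [[4.8990, -1.2247, -3.2660, 2.8577], [0.0000, 3.5355, -5.0912, 5.2326], [0.0000, 0.0000, 2.7227, -0.7443], [0.0000, 0.0000, 0.0000, 0.9483]]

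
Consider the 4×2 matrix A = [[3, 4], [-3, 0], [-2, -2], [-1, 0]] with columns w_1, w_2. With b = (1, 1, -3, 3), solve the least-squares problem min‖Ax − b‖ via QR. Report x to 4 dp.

x = (-0.4902, 0.8922)

e_1 = w_1/‖w_1‖ = (3, -3, -2, -1)/4.7958 = (0.6255, -0.6255, -0.4170, -0.2085).
r_{12} = e_1·w_2 = 3.3362.
u_2 = w_2 − 3.3362·e_1 = (1.9130, 2.0870, -0.6087, 0.6957).
‖u_2‖ = 2.9782, so e_2 = (0.6424, 0.7007, -0.2044, 0.2336).
Qᵀb = (0.6255, 2.6570).
Back-substitute: x_2 = 2.6570/2.9782 = 0.8922.
x_1 = (0.6255 − 3.3362·0.8922)/4.7958 = -0.4902.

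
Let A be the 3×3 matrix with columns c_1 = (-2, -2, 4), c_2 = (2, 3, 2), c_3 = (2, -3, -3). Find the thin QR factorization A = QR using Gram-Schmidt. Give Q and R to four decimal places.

Q = [[-0.4082, 0.4468, 0.7960], [-0.4082, 0.6906, -0.5970], [0.8165, 0.5687, 0.0995]], R = [[4.8990, -0.4082, -2.0412], [0.0000, 4.1028, -2.8842], [0.0000, 0.0000, 3.0846]]

q_1 = c_1/‖c_1‖ = (-2, -2, 4)/4.8990 = (-0.4082, -0.4082, 0.8165).
r_{12} = q_1·c_2 = -0.4082.
u_2 = c_2 + 0.4082·q_1 = (1.8333, 2.8333, 2.3333).
‖u_2‖ = 4.1028, so q_2 = (0.4468, 0.6906, 0.5687).
r_{13} = q_1·c_3 = -2.0412; r_{23} = q_2·c_3 = -2.8842.
u_3 = c_3 + 2.0412·q_1 + 2.8842·q_2 = (2.4554, -1.8416, 0.3069).
‖u_3‖ = 3.0846, so q_3 = (0.7960, -0.5970, 0.0995).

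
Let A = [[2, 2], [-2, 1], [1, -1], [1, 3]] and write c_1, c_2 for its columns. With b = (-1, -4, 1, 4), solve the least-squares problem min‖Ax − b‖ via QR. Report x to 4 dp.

e_1 = c_1/‖c_1‖ = (2, -2, 1, 1)/3.1623 = (0.6325, -0.6325, 0.3162, 0.3162).
r_{12} = e_1·c_2 = 1.2649.
u_2 = c_2 − 1.2649·e_1 = (1.2000, 1.8000, -1.4000, 2.6000).
‖u_2‖ = 3.6606, so e_2 = (0.3278, 0.4917, -0.3825, 0.7103).
Qᵀb = (3.4785, 0.1639).
Back-substitute: x_2 = 0.1639/3.6606 = 0.0448.
x_1 = (3.4785 − 1.2649·0.0448)/3.1623 = 1.0821.

x = (1.0821, 0.0448)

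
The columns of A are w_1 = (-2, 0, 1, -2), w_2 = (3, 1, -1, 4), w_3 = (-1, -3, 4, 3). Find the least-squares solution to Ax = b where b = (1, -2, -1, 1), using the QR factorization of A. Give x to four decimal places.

x = (-2.8199, -1.3586, 0.1919)

w_1 = (-2, 0, 1, -2); ‖w_1‖ = 3.0000, so q_1 = (-0.6667, 0.0000, 0.3333, -0.6667).
q_1·w_2 = (-0.6667)·3 + 0.0000·1 + 0.3333·(-1) + (-0.6667)·4 = -5.0000.
u_2 = w_2 + 5.0000·q_1 = (-0.3333, 1.0000, 0.6667, 0.6667).
‖u_2‖ = 1.4142, so q_2 = (-0.2357, 0.7071, 0.4714, 0.4714).
q_1·w_3 = (-0.6667)·(-1) + 0.0000·(-3) + 0.3333·4 + (-0.6667)·3 = 0.0000; q_2·w_3 = (-0.2357)·(-1) + 0.7071·(-3) + 0.4714·4 + 0.4714·3 = 1.4142.
u_3 = w_3 − 0.0000·q_1 − 1.4142·q_2 = (-0.6667, -4.0000, 3.3333, 2.3333).
‖u_3‖ = 5.7446, so q_3 = (-0.1161, -0.6963, 0.5803, 0.4062).
Qᵀb = (-1.6667, -1.6499, 1.1025).
Back-substitute: x_3 = 1.1025/5.7446 = 0.1919.
x_2 = (-1.6499 − 1.4142·0.1919)/1.4142 = -1.3586.
x_1 = (-1.6667 + 5.0000·(-1.3586) − 0.0000·0.1919)/3.0000 = -2.8199.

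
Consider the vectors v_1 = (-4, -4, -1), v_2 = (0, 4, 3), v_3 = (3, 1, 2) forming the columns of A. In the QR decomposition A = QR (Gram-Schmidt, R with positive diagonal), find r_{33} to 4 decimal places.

r_{33} = 2.0426

v_1 = (-4, -4, -1); ‖v_1‖ = 5.7446, so q_1 = (-0.6963, -0.6963, -0.1741).
q_1·v_2 = (-0.6963)·0 + (-0.6963)·4 + (-0.1741)·3 = -3.3075.
u_2 = v_2 + 3.3075·q_1 = (-2.3030, 1.6970, 2.4242).
‖u_2‖ = 3.7497, so q_2 = (-0.6142, 0.4526, 0.6465).
q_1·v_3 = (-0.6963)·3 + (-0.6963)·1 + (-0.1741)·2 = -3.1334; q_2·v_3 = (-0.6142)·3 + 0.4526·1 + 0.6465·2 = -0.0970.
u_3 = v_3 + 3.1334·q_1 + 0.0970·q_2 = (0.7586, -1.1379, 1.5172).
r_{33} = ‖u_3‖ = 2.0426.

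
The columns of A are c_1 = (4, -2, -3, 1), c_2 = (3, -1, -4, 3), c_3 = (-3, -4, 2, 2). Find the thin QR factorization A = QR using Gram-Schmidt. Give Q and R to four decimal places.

c_1 = (4, -2, -3, 1); ‖c_1‖ = 5.4772, so e_1 = (0.7303, -0.3651, -0.5477, 0.1826).
e_1·c_2 = 0.7303·3 + (-0.3651)·(-1) + (-0.5477)·(-4) + 0.1826·3 = 5.2947.
u_2 = c_2 − 5.2947·e_1 = (-0.8667, 0.9333, -1.1000, 2.0333).
‖u_2‖ = 2.6394, so e_2 = (-0.3284, 0.3536, -0.4168, 0.7704).
e_1·c_3 = 0.7303·(-3) + (-0.3651)·(-4) + (-0.5477)·2 + 0.1826·2 = -1.4606; e_2·c_3 = (-0.3284)·(-3) + 0.3536·(-4) + (-0.4168)·2 + 0.7704·2 = 0.2778.
u_3 = c_3 + 1.4606·e_1 − 0.2778·e_2 = (-1.8421, -4.6316, 1.3158, 2.0526).
‖u_3‖ = 5.5488, so e_3 = (-0.3320, -0.8347, 0.2371, 0.3699).

Q = [[0.7303, -0.3284, -0.3320], [-0.3651, 0.3536, -0.8347], [-0.5477, -0.4168, 0.2371], [0.1826, 0.7704, 0.3699]], R = [[5.4772, 5.2947, -1.4606], [0.0000, 2.6394, 0.2778], [0.0000, 0.0000, 5.5488]]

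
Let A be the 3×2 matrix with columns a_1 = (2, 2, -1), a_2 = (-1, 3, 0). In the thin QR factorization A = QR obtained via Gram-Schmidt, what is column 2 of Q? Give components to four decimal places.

e_2 = (-0.6587, 0.7362, 0.1550)

e_1 = a_1/‖a_1‖ = (2, 2, -1)/3.0000 = (0.6667, 0.6667, -0.3333).
r_{12} = e_1·a_2 = 1.3333.
u_2 = a_2 − 1.3333·e_1 = (-1.8889, 2.1111, 0.4444).
‖u_2‖ = 2.8674, so e_2 = (-0.6587, 0.7362, 0.1550).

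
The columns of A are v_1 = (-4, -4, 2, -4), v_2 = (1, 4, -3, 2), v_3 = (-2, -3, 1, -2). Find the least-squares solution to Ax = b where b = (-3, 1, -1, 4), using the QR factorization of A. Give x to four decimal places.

v_1 = (-4, -4, 2, -4); ‖v_1‖ = 7.2111, so e_1 = (-0.5547, -0.5547, 0.2774, -0.5547).
e_1·v_2 = (-0.5547)·1 + (-0.5547)·4 + 0.2774·(-3) + (-0.5547)·2 = -4.7150.
u_2 = v_2 + 4.7150·e_1 = (-1.6154, 1.3846, -1.6923, -0.6154).
‖u_2‖ = 2.7873, so e_2 = (-0.5795, 0.4968, -0.6071, -0.2208).
e_1·v_3 = (-0.5547)·(-2) + (-0.5547)·(-3) + 0.2774·1 + (-0.5547)·(-2) = 4.1603; e_2·v_3 = (-0.5795)·(-2) + 0.4968·(-3) + (-0.6071)·1 + (-0.2208)·(-2) = -0.4968.
u_3 = v_3 − 4.1603·e_1 + 0.4968·e_2 = (0.0198, -0.4455, -0.4554, 0.1980).
‖u_3‖ = 0.6675, so e_3 = (0.0297, -0.6675, -0.6823, 0.2967).
Qᵀb = (-1.3868, 1.9594, 1.1125).
Back-substitute: x_3 = 1.1125/0.6675 = 1.6667.
x_2 = (1.9594 + 0.4968·1.6667)/2.7873 = 1.0000.
x_1 = (-1.3868 + 4.7150·1.0000 − 4.1603·1.6667)/7.2111 = -0.5000.

x = (-0.5000, 1.0000, 1.6667)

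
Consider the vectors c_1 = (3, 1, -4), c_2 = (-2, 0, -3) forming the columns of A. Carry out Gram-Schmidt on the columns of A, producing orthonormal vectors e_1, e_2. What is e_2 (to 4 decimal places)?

e_2 = (-0.7900, -0.0677, -0.6094)

e_1 = c_1/‖c_1‖ = (3, 1, -4)/5.0990 = (0.5883, 0.1961, -0.7845).
r_{12} = e_1·c_2 = 1.1767.
u_2 = c_2 − 1.1767·e_1 = (-2.6923, -0.2308, -2.0769).
‖u_2‖ = 3.4081, so e_2 = (-0.7900, -0.0677, -0.6094).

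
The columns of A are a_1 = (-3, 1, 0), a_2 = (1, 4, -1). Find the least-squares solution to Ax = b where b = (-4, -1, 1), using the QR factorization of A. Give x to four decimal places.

x = (1.1564, -0.5642)

a_1 = (-3, 1, 0); ‖a_1‖ = 3.1623, so e_1 = (-0.9487, 0.3162, 0.0000).
e_1·a_2 = (-0.9487)·1 + 0.3162·4 + 0.0000·(-1) = 0.3162.
u_2 = a_2 − 0.3162·e_1 = (1.3000, 3.9000, -1.0000).
‖u_2‖ = 4.2308, so e_2 = (0.3073, 0.9218, -0.2364).
Qᵀb = (3.4785, -2.3872).
Back-substitute: x_2 = -2.3872/4.2308 = -0.5642.
x_1 = (3.4785 − 0.3162·(-0.5642))/3.1623 = 1.1564.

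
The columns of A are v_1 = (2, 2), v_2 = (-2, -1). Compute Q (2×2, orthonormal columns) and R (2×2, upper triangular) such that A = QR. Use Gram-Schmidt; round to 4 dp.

Q = [[0.7071, -0.7071], [0.7071, 0.7071]], R = [[2.8284, -2.1213], [0.0000, 0.7071]]

v_1 = (2, 2); ‖v_1‖ = 2.8284, so q_1 = (0.7071, 0.7071).
q_1·v_2 = 0.7071·(-2) + 0.7071·(-1) = -2.1213.
u_2 = v_2 + 2.1213·q_1 = (-0.5000, 0.5000).
‖u_2‖ = 0.7071, so q_2 = (-0.7071, 0.7071).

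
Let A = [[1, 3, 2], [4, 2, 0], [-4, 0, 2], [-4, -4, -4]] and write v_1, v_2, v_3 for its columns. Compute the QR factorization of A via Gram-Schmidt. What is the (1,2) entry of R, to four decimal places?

r_{12} = 3.8571

v_1 = (1, 4, -4, -4); ‖v_1‖ = 7.0000, so e_1 = (0.1429, 0.5714, -0.5714, -0.5714).
r_{12} = e_1·v_2 = 3.8571.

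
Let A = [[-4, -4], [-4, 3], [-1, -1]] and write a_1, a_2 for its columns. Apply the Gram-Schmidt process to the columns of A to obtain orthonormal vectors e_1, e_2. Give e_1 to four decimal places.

e_1 = (-0.6963, -0.6963, -0.1741)

e_1 = a_1/‖a_1‖ = (-4, -4, -1)/5.7446 = (-0.6963, -0.6963, -0.1741).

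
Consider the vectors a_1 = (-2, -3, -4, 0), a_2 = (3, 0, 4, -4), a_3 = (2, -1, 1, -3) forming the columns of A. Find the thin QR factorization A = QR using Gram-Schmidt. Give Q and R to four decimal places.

Q = [[-0.3714, 0.3007, 0.7687], [-0.5571, -0.4616, 0.2642], [-0.7428, 0.1958, -0.5825], [0.0000, -0.8113, -0.0060]], R = [[5.3852, -4.0853, -0.9285], [0.0000, 4.9306, 3.6927], [0.0000, 0.0000, 0.7086]]

a_1 = (-2, -3, -4, 0); ‖a_1‖ = 5.3852, so e_1 = (-0.3714, -0.5571, -0.7428, 0.0000).
e_1·a_2 = (-0.3714)·3 + (-0.5571)·0 + (-0.7428)·4 + 0.0000·(-4) = -4.0853.
u_2 = a_2 + 4.0853·e_1 = (1.4828, -2.2759, 0.9655, -4.0000).
‖u_2‖ = 4.9306, so e_2 = (0.3007, -0.4616, 0.1958, -0.8113).
e_1·a_3 = (-0.3714)·2 + (-0.5571)·(-1) + (-0.7428)·1 + 0.0000·(-3) = -0.9285; e_2·a_3 = 0.3007·2 + (-0.4616)·(-1) + 0.1958·1 + (-0.8113)·(-3) = 3.6927.
u_3 = a_3 + 0.9285·e_1 − 3.6927·e_2 = (0.5447, 0.1872, -0.4128, -0.0043).
‖u_3‖ = 0.7086, so e_3 = (0.7687, 0.2642, -0.5825, -0.0060).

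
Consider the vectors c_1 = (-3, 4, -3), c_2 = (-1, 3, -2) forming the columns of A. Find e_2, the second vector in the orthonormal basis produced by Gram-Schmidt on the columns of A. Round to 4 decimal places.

e_2 = (0.8407, 0.5218, -0.1449)

c_1 = (-3, 4, -3); ‖c_1‖ = 5.8310, so e_1 = (-0.5145, 0.6860, -0.5145).
e_1·c_2 = (-0.5145)·(-1) + 0.6860·3 + (-0.5145)·(-2) = 3.6015.
u_2 = c_2 − 3.6015·e_1 = (0.8529, 0.5294, -0.1471).
‖u_2‖ = 1.0146, so e_2 = (0.8407, 0.5218, -0.1449).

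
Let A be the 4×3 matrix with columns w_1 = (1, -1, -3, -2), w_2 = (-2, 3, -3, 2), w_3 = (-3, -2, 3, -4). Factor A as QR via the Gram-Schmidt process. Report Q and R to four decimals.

w_1 = (1, -1, -3, -2); ‖w_1‖ = 3.8730, so e_1 = (0.2582, -0.2582, -0.7746, -0.5164).
e_1·w_2 = 0.2582·(-2) + (-0.2582)·3 + (-0.7746)·(-3) + (-0.5164)·2 = 0.0000.
u_2 = w_2 − 0.0000·e_1 = (-2.0000, 3.0000, -3.0000, 2.0000).
‖u_2‖ = 5.0990, so e_2 = (-0.3922, 0.5883, -0.5883, 0.3922).
e_1·w_3 = 0.2582·(-3) + (-0.2582)·(-2) + (-0.7746)·3 + (-0.5164)·(-4) = -0.5164; e_2·w_3 = (-0.3922)·(-3) + 0.5883·(-2) + (-0.5883)·3 + 0.3922·(-4) = -3.3340.
u_3 = w_3 + 0.5164·e_1 + 3.3340·e_2 = (-4.1744, -0.1718, 0.6385, -2.9590).
‖u_3‖ = 5.1593, so e_3 = (-0.8091, -0.0333, 0.1238, -0.5735).

Q = [[0.2582, -0.3922, -0.8091], [-0.2582, 0.5883, -0.0333], [-0.7746, -0.5883, 0.1238], [-0.5164, 0.3922, -0.5735]], R = [[3.8730, 0.0000, -0.5164], [0.0000, 5.0990, -3.3340], [0.0000, 0.0000, 5.1593]]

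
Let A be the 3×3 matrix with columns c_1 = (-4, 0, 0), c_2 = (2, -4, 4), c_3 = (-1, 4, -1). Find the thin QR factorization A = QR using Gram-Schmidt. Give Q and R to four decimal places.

Q = [[-1.0000, 0.0000, 0.0000], [0.0000, -0.7071, 0.7071], [0.0000, 0.7071, 0.7071]], R = [[4.0000, -2.0000, 1.0000], [0.0000, 5.6569, -3.5355], [0.0000, 0.0000, 2.1213]]

c_1 = (-4, 0, 0); ‖c_1‖ = 4.0000, so q_1 = (-1.0000, 0.0000, 0.0000).
q_1·c_2 = (-1.0000)·2 + 0.0000·(-4) + 0.0000·4 = -2.0000.
u_2 = c_2 + 2.0000·q_1 = (0.0000, -4.0000, 4.0000).
‖u_2‖ = 5.6569, so q_2 = (0.0000, -0.7071, 0.7071).
q_1·c_3 = (-1.0000)·(-1) + 0.0000·4 + 0.0000·(-1) = 1.0000; q_2·c_3 = 0.0000·(-1) + (-0.7071)·4 + 0.7071·(-1) = -3.5355.
u_3 = c_3 − 1.0000·q_1 + 3.5355·q_2 = (0.0000, 1.5000, 1.5000).
‖u_3‖ = 2.1213, so q_3 = (0.0000, 0.7071, 0.7071).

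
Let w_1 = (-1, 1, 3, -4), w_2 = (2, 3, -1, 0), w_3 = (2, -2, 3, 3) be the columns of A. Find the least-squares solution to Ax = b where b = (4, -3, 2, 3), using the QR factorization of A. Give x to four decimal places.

x = (-0.1868, 0.1497, 1.0939)

w_1 = (-1, 1, 3, -4); ‖w_1‖ = 5.1962, so q_1 = (-0.1925, 0.1925, 0.5774, -0.7698).
q_1·w_2 = (-0.1925)·2 + 0.1925·3 + 0.5774·(-1) + (-0.7698)·0 = -0.3849.
u_2 = w_2 + 0.3849·q_1 = (1.9259, 3.0741, -0.7778, -0.2963).
‖u_2‖ = 3.7218, so q_2 = (0.5175, 0.8260, -0.2090, -0.0796).
q_1·w_3 = (-0.1925)·2 + 0.1925·(-2) + 0.5774·3 + (-0.7698)·3 = -1.3472; q_2·w_3 = 0.5175·2 + 0.8260·(-2) + (-0.2090)·3 + (-0.0796)·3 = -1.4828.
u_3 = w_3 + 1.3472·q_1 + 1.4828·q_2 = (2.5080, -0.5160, 3.4679, 1.8449).
‖u_3‖ = 4.6890, so q_3 = (0.5349, -0.1101, 0.7396, 0.3935).
Qᵀb = (-2.5019, -1.0648, 5.1292).
Back-substitute: x_3 = 5.1292/4.6890 = 1.0939.
x_2 = (-1.0648 + 1.4828·1.0939)/3.7218 = 0.1497.
x_1 = (-2.5019 + 0.3849·0.1497 + 1.3472·1.0939)/5.1962 = -0.1868.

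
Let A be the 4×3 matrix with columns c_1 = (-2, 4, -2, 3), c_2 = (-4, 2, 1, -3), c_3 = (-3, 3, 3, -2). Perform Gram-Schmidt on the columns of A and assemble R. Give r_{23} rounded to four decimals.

q_1 = c_1/‖c_1‖ = (-2, 4, -2, 3)/5.7446 = (-0.3482, 0.6963, -0.3482, 0.5222).
r_{12} = q_1·c_2 = 0.8704.
u_2 = c_2 − 0.8704·q_1 = (-3.6970, 1.3939, 1.3030, -3.4545).
‖u_2‖ = 5.4076, so q_2 = (-0.6837, 0.2578, 0.2410, -0.6388).
r_{23} = q_2·c_3 = 4.8248.

r_{23} = 4.8248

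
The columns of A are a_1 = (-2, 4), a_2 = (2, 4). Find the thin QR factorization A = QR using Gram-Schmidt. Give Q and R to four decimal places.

q_1 = a_1/‖a_1‖ = (-2, 4)/4.4721 = (-0.4472, 0.8944).
r_{12} = q_1·a_2 = 2.6833.
u_2 = a_2 − 2.6833·q_1 = (3.2000, 1.6000).
‖u_2‖ = 3.5777, so q_2 = (0.8944, 0.4472).

Q = [[-0.4472, 0.8944], [0.8944, 0.4472]], R = [[4.4721, 2.6833], [0.0000, 3.5777]]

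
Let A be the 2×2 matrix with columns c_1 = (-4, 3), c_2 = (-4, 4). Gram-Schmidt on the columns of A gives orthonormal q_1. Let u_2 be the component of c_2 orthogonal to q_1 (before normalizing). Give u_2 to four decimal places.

u_2 = (0.4800, 0.6400)

c_1 = (-4, 3); ‖c_1‖ = 5.0000, so q_1 = (-0.8000, 0.6000).
q_1·c_2 = (-0.8000)·(-4) + 0.6000·4 = 5.6000.
u_2 = c_2 − 5.6000·q_1 = (0.4800, 0.6400).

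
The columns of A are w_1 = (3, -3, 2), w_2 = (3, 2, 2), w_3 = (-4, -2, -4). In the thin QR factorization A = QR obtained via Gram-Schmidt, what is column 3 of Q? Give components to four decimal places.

w_1 = (3, -3, 2); ‖w_1‖ = 4.6904, so q_1 = (0.6396, -0.6396, 0.4264).
q_1·w_2 = 0.6396·3 + (-0.6396)·2 + 0.4264·2 = 1.4924.
u_2 = w_2 − 1.4924·q_1 = (2.0455, 2.9545, 1.3636).
‖u_2‖ = 3.8435, so q_2 = (0.5322, 0.7687, 0.3548).
q_1·w_3 = 0.6396·(-4) + (-0.6396)·(-2) + 0.4264·(-4) = -2.9848; q_2·w_3 = 0.5322·(-4) + 0.7687·(-2) + 0.3548·(-4) = -5.0853.
u_3 = w_3 + 2.9848·q_1 + 5.0853·q_2 = (0.6154, 0.0000, -0.9231).
‖u_3‖ = 1.1094, so q_3 = (0.5547, 0.0000, -0.8321).

q_3 = (0.5547, 0.0000, -0.8321)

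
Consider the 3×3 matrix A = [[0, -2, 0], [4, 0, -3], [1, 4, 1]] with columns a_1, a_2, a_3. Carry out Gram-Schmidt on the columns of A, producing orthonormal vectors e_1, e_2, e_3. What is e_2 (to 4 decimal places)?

e_1 = a_1/‖a_1‖ = (0, 4, 1)/4.1231 = (0.0000, 0.9701, 0.2425).
r_{12} = e_1·a_2 = 0.9701.
u_2 = a_2 − 0.9701·e_1 = (-2.0000, -0.9412, 3.7647).
‖u_2‖ = 4.3656, so e_2 = (-0.4581, -0.2156, 0.8623).

e_2 = (-0.4581, -0.2156, 0.8623)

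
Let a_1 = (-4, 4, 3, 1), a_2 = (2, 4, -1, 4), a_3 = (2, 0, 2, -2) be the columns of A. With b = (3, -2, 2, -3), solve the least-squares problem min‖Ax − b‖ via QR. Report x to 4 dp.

x = (-0.2554, -0.1827, 1.1568)

a_1 = (-4, 4, 3, 1); ‖a_1‖ = 6.4807, so q_1 = (-0.6172, 0.6172, 0.4629, 0.1543).
q_1·a_2 = (-0.6172)·2 + 0.6172·4 + 0.4629·(-1) + 0.1543·4 = 1.3887.
u_2 = a_2 − 1.3887·q_1 = (2.8571, 3.1429, -1.6429, 3.7857).
‖u_2‖ = 5.9221, so q_2 = (0.4825, 0.5307, -0.2774, 0.6393).
q_1·a_3 = (-0.6172)·2 + 0.6172·0 + 0.4629·2 + 0.1543·(-2) = -0.6172; q_2·a_3 = 0.4825·2 + 0.5307·0 + (-0.2774)·2 + 0.6393·(-2) = -0.8684.
u_3 = a_3 + 0.6172·q_1 + 0.8684·q_2 = (2.0380, 0.8418, 2.0448, -1.3496).
‖u_3‖ = 3.2962, so q_3 = (0.6183, 0.2554, 0.6204, -0.4094).
Qᵀb = (-2.6232, -2.0866, 3.8132).
Back-substitute: x_3 = 3.8132/3.2962 = 1.1568.
x_2 = (-2.0866 + 0.8684·1.1568)/5.9221 = -0.1827.
x_1 = (-2.6232 − 1.3887·(-0.1827) + 0.6172·1.1568)/6.4807 = -0.2554.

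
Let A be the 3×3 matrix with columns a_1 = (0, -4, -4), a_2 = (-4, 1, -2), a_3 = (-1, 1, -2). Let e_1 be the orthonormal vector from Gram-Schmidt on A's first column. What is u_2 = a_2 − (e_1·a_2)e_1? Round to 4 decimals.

e_1 = a_1/‖a_1‖ = (0, -4, -4)/5.6569 = (0.0000, -0.7071, -0.7071).
r_{12} = e_1·a_2 = 0.7071.
u_2 = a_2 − 0.7071·e_1 = (-4.0000, 1.5000, -1.5000).

u_2 = (-4.0000, 1.5000, -1.5000)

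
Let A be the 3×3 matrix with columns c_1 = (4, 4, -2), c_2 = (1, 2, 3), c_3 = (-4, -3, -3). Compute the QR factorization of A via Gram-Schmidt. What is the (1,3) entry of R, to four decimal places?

r_{13} = -3.6667

c_1 = (4, 4, -2); ‖c_1‖ = 6.0000, so q_1 = (0.6667, 0.6667, -0.3333).
r_{13} = q_1·c_3 = -3.6667.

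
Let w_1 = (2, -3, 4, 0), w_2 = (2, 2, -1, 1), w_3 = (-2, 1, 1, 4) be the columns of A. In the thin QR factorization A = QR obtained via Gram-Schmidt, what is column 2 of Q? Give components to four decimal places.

q_1 = w_1/‖w_1‖ = (2, -3, 4, 0)/5.3852 = (0.3714, -0.5571, 0.7428, 0.0000).
r_{12} = q_1·w_2 = -1.1142.
u_2 = w_2 + 1.1142·q_1 = (2.4138, 1.3793, -0.1724, 1.0000).
‖u_2‖ = 2.9595, so q_2 = (0.8156, 0.4661, -0.0583, 0.3379).

q_2 = (0.8156, 0.4661, -0.0583, 0.3379)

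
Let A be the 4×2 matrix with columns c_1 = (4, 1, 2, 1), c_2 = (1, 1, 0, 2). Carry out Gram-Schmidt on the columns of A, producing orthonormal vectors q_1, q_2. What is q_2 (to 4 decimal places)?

q_1 = c_1/‖c_1‖ = (4, 1, 2, 1)/4.6904 = (0.8528, 0.2132, 0.4264, 0.2132).
r_{12} = q_1·c_2 = 1.4924.
u_2 = c_2 − 1.4924·q_1 = (-0.2727, 0.6818, -0.6364, 1.6818).
‖u_2‖ = 1.9424, so q_2 = (-0.1404, 0.3510, -0.3276, 0.8659).

q_2 = (-0.1404, 0.3510, -0.3276, 0.8659)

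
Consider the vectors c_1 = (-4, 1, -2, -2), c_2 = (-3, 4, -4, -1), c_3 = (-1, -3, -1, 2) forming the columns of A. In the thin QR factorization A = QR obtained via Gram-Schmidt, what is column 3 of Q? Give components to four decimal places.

q_3 = (-0.1967, -0.5020, -0.5200, 0.6625)

c_1 = (-4, 1, -2, -2); ‖c_1‖ = 5.0000, so q_1 = (-0.8000, 0.2000, -0.4000, -0.4000).
q_1·c_2 = (-0.8000)·(-3) + 0.2000·4 + (-0.4000)·(-4) + (-0.4000)·(-1) = 5.2000.
u_2 = c_2 − 5.2000·q_1 = (1.1600, 2.9600, -1.9200, 1.0800).
‖u_2‖ = 3.8678, so q_2 = (0.2999, 0.7653, -0.4964, 0.2792).
q_1·c_3 = (-0.8000)·(-1) + 0.2000·(-3) + (-0.4000)·(-1) + (-0.4000)·2 = -0.2000; q_2·c_3 = 0.2999·(-1) + 0.7653·(-3) + (-0.4964)·(-1) + 0.2792·2 = -1.5409.
u_3 = c_3 + 0.2000·q_1 + 1.5409·q_2 = (-0.6979, -1.7807, -1.8449, 2.3503).
‖u_3‖ = 3.5476, so q_3 = (-0.1967, -0.5020, -0.5200, 0.6625).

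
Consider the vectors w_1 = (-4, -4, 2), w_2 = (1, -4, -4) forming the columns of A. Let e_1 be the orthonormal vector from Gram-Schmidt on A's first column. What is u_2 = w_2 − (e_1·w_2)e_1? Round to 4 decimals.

w_1 = (-4, -4, 2); ‖w_1‖ = 6.0000, so e_1 = (-0.6667, -0.6667, 0.3333).
e_1·w_2 = (-0.6667)·1 + (-0.6667)·(-4) + 0.3333·(-4) = 0.6667.
u_2 = w_2 − 0.6667·e_1 = (1.4444, -3.5556, -4.2222).

u_2 = (1.4444, -3.5556, -4.2222)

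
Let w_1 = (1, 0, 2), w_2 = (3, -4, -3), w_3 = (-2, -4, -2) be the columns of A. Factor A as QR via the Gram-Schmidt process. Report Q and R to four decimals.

Q = [[0.4472, 0.6344, -0.6305], [0.0000, -0.7049, -0.7093], [0.8944, -0.3172, 0.3152]], R = [[2.2361, -1.3416, -2.6833], [0.0000, 5.6745, 2.1852], [0.0000, 0.0000, 3.4677]]

q_1 = w_1/‖w_1‖ = (1, 0, 2)/2.2361 = (0.4472, 0.0000, 0.8944).
r_{12} = q_1·w_2 = -1.3416.
u_2 = w_2 + 1.3416·q_1 = (3.6000, -4.0000, -1.8000).
‖u_2‖ = 5.6745, so q_2 = (0.6344, -0.7049, -0.3172).
r_{13} = q_1·w_3 = -2.6833; r_{23} = q_2·w_3 = 2.1852.
u_3 = w_3 + 2.6833·q_1 − 2.1852·q_2 = (-2.1863, -2.4596, 1.0932).
‖u_3‖ = 3.4677, so q_3 = (-0.6305, -0.7093, 0.3152).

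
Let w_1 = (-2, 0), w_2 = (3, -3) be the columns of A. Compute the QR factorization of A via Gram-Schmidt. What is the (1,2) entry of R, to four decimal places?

r_{12} = -3.0000

e_1 = w_1/‖w_1‖ = (-2, 0)/2.0000 = (-1.0000, 0.0000).
r_{12} = e_1·w_2 = -3.0000.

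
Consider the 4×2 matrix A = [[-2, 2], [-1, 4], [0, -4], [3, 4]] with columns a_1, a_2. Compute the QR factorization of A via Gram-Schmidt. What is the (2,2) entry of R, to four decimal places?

q_1 = a_1/‖a_1‖ = (-2, -1, 0, 3)/3.7417 = (-0.5345, -0.2673, 0.0000, 0.8018).
r_{12} = q_1·a_2 = 1.0690.
u_2 = a_2 − 1.0690·q_1 = (2.5714, 4.2857, -4.0000, 3.1429).
r_{22} = ‖u_2‖ = 7.1314.

r_{22} = 7.1314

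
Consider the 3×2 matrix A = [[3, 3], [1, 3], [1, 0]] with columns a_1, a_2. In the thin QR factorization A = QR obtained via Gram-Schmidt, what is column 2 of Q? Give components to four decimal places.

q_2 = (-0.1231, 0.8616, -0.4924)

a_1 = (3, 1, 1); ‖a_1‖ = 3.3166, so q_1 = (0.9045, 0.3015, 0.3015).
q_1·a_2 = 0.9045·3 + 0.3015·3 + 0.3015·0 = 3.6181.
u_2 = a_2 − 3.6181·q_1 = (-0.2727, 1.9091, -1.0909).
‖u_2‖ = 2.2156, so q_2 = (-0.1231, 0.8616, -0.4924).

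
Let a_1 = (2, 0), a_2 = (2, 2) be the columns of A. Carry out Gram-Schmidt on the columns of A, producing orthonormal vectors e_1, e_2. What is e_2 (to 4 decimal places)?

a_1 = (2, 0); ‖a_1‖ = 2.0000, so e_1 = (1.0000, 0.0000).
e_1·a_2 = 1.0000·2 + 0.0000·2 = 2.0000.
u_2 = a_2 − 2.0000·e_1 = (0.0000, 2.0000).
‖u_2‖ = 2.0000, so e_2 = (0.0000, 1.0000).

e_2 = (0.0000, 1.0000)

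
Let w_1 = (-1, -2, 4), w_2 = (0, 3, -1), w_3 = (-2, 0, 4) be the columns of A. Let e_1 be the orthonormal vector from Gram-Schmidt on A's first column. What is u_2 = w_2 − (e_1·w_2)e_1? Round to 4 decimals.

u_2 = (-0.4762, 2.0476, 0.9048)

e_1 = w_1/‖w_1‖ = (-1, -2, 4)/4.5826 = (-0.2182, -0.4364, 0.8729).
r_{12} = e_1·w_2 = -2.1822.
u_2 = w_2 + 2.1822·e_1 = (-0.4762, 2.0476, 0.9048).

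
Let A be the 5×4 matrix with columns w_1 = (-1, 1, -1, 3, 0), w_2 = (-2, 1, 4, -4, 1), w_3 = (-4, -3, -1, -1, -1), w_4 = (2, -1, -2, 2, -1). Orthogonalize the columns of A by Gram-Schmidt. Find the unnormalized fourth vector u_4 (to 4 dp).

q_1 = w_1/‖w_1‖ = (-1, 1, -1, 3, 0)/3.4641 = (-0.2887, 0.2887, -0.2887, 0.8660, 0.0000).
r_{12} = q_1·w_2 = -3.7528.
u_2 = w_2 + 3.7528·q_1 = (-3.0833, 2.0833, 2.9167, -0.7500, 1.0000).
‖u_2‖ = 4.8905, so q_2 = (-0.6305, 0.4260, 0.5964, -0.1534, 0.2045).
r_{13} = q_1·w_3 = -0.2887; r_{23} = q_2·w_3 = 0.5964.
u_3 = w_3 + 0.2887·q_1 − 0.5964·q_2 = (-3.7073, -3.1707, -1.4390, -0.6585, -1.1220).
‖u_3‖ = 5.2499, so q_3 = (-0.7062, -0.6040, -0.2741, -0.1254, -0.2137).
r_{14} = q_1·w_4 = 1.4434; r_{24} = q_2·w_4 = -3.3910; r_{34} = q_3·w_4 = -0.2973.
u_4 = w_4 − 1.4434·q_1 + 3.3910·q_2 + 0.2973·q_3 = (0.0688, -0.1517, 0.3575, 0.1927, -0.3702).

u_4 = (0.0688, -0.1517, 0.3575, 0.1927, -0.3702)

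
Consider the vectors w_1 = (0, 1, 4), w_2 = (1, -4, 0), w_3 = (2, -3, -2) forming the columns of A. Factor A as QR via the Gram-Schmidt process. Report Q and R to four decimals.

e_1 = w_1/‖w_1‖ = (0, 1, 4)/4.1231 = (0.0000, 0.2425, 0.9701).
r_{12} = e_1·w_2 = -0.9701.
u_2 = w_2 + 0.9701·e_1 = (1.0000, -3.7647, 0.9412).
‖u_2‖ = 4.0073, so e_2 = (0.2495, -0.9395, 0.2349).
r_{13} = e_1·w_3 = -2.6679; r_{23} = e_2·w_3 = 2.8477.
u_3 = w_3 + 2.6679·e_1 − 2.8477·e_2 = (1.2894, 0.3223, -0.0806).
‖u_3‖ = 1.3315, so e_3 = (0.9684, 0.2421, -0.0605).

Q = [[0.0000, 0.2495, 0.9684], [0.2425, -0.9395, 0.2421], [0.9701, 0.2349, -0.0605]], R = [[4.1231, -0.9701, -2.6679], [0.0000, 4.0073, 2.8477], [0.0000, 0.0000, 1.3315]]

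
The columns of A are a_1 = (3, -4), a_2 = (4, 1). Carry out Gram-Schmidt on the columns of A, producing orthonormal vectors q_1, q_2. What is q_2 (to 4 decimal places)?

q_2 = (0.8000, 0.6000)

q_1 = a_1/‖a_1‖ = (3, -4)/5.0000 = (0.6000, -0.8000).
r_{12} = q_1·a_2 = 1.6000.
u_2 = a_2 − 1.6000·q_1 = (3.0400, 2.2800).
‖u_2‖ = 3.8000, so q_2 = (0.8000, 0.6000).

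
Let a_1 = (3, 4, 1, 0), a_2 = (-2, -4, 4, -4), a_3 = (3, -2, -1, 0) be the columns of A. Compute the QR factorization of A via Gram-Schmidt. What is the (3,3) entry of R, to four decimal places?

r_{33} = 3.7281

q_1 = a_1/‖a_1‖ = (3, 4, 1, 0)/5.0990 = (0.5883, 0.7845, 0.1961, 0.0000).
r_{12} = q_1·a_2 = -3.5301.
u_2 = a_2 + 3.5301·q_1 = (0.0769, -1.2308, 4.6923, -4.0000).
‖u_2‖ = 6.2880, so q_2 = (0.0122, -0.1957, 0.7462, -0.6361).
r_{13} = q_1·a_3 = 0.0000; r_{23} = q_2·a_3 = -0.3181.
u_3 = a_3 − 0.0000·q_1 + 0.3181·q_2 = (3.0039, -2.0623, -0.7626, -0.2023).
r_{33} = ‖u_3‖ = 3.7281.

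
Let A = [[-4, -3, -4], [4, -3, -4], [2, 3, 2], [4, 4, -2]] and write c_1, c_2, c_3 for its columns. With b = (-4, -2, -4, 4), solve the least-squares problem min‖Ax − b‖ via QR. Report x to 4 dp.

c_1 = (-4, 4, 2, 4); ‖c_1‖ = 7.2111, so q_1 = (-0.5547, 0.5547, 0.2774, 0.5547).
q_1·c_2 = (-0.5547)·(-3) + 0.5547·(-3) + 0.2774·3 + 0.5547·4 = 3.0509.
u_2 = c_2 − 3.0509·q_1 = (-1.3077, -4.6923, 2.1538, 2.3077).
‖u_2‖ = 5.8045, so q_2 = (-0.2253, -0.8084, 0.3711, 0.3976).
q_1·c_3 = (-0.5547)·(-4) + 0.5547·(-4) + 0.2774·2 + 0.5547·(-2) = -0.5547; q_2·c_3 = (-0.2253)·(-4) + (-0.8084)·(-4) + 0.3711·2 + 0.3976·(-2) = 4.0817.
u_3 = c_3 + 0.5547·q_1 − 4.0817·q_2 = (-3.3881, -0.3927, 0.6393, -3.3151).
‖u_3‖ = 4.7992, so q_3 = (-0.7060, -0.0818, 0.1332, -0.6908).
Qᵀb = (2.2188, 2.6240, -0.3083).
Back-substitute: x_3 = -0.3083/4.7992 = -0.0642.
x_2 = (2.6240 − 4.0817·(-0.0642))/5.8045 = 0.4972.
x_1 = (2.2188 − 3.0509·0.4972 + 0.5547·(-0.0642))/7.2111 = 0.0924.

x = (0.0924, 0.4972, -0.0642)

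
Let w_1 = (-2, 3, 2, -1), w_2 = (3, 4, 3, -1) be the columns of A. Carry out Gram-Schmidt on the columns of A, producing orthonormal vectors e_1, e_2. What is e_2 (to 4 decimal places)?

e_2 = (0.8782, 0.3623, 0.3074, -0.0549)

w_1 = (-2, 3, 2, -1); ‖w_1‖ = 4.2426, so e_1 = (-0.4714, 0.7071, 0.4714, -0.2357).
e_1·w_2 = (-0.4714)·3 + 0.7071·4 + 0.4714·3 + (-0.2357)·(-1) = 3.0641.
u_2 = w_2 − 3.0641·e_1 = (4.4444, 1.8333, 1.5556, -0.2778).
‖u_2‖ = 5.0607, so e_2 = (0.8782, 0.3623, 0.3074, -0.0549).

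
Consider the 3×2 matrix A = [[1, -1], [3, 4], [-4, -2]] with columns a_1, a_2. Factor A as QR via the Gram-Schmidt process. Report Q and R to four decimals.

a_1 = (1, 3, -4); ‖a_1‖ = 5.0990, so e_1 = (0.1961, 0.5883, -0.7845).
e_1·a_2 = 0.1961·(-1) + 0.5883·4 + (-0.7845)·(-2) = 3.7262.
u_2 = a_2 − 3.7262·e_1 = (-1.7308, 1.8077, 0.9231).
‖u_2‖ = 2.6675, so e_2 = (-0.6488, 0.6777, 0.3460).

Q = [[0.1961, -0.6488], [0.5883, 0.6777], [-0.7845, 0.3460]], R = [[5.0990, 3.7262], [0.0000, 2.6675]]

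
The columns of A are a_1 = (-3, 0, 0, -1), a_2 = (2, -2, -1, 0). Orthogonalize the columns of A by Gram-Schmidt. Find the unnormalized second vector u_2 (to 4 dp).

u_2 = (0.2000, -2.0000, -1.0000, -0.6000)

q_1 = a_1/‖a_1‖ = (-3, 0, 0, -1)/3.1623 = (-0.9487, 0.0000, 0.0000, -0.3162).
r_{12} = q_1·a_2 = -1.8974.
u_2 = a_2 + 1.8974·q_1 = (0.2000, -2.0000, -1.0000, -0.6000).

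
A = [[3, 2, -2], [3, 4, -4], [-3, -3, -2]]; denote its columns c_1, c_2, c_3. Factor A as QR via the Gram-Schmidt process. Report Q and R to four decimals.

c_1 = (3, 3, -3); ‖c_1‖ = 5.1962, so e_1 = (0.5774, 0.5774, -0.5774).
e_1·c_2 = 0.5774·2 + 0.5774·4 + (-0.5774)·(-3) = 5.1962.
u_2 = c_2 − 5.1962·e_1 = (-1.0000, 1.0000, 0.0000).
‖u_2‖ = 1.4142, so e_2 = (-0.7071, 0.7071, 0.0000).
e_1·c_3 = 0.5774·(-2) + 0.5774·(-4) + (-0.5774)·(-2) = -2.3094; e_2·c_3 = (-0.7071)·(-2) + 0.7071·(-4) + 0.0000·(-2) = -1.4142.
u_3 = c_3 + 2.3094·e_1 + 1.4142·e_2 = (-1.6667, -1.6667, -3.3333).
‖u_3‖ = 4.0825, so e_3 = (-0.4082, -0.4082, -0.8165).

Q = [[0.5774, -0.7071, -0.4082], [0.5774, 0.7071, -0.4082], [-0.5774, 0.0000, -0.8165]], R = [[5.1962, 5.1962, -2.3094], [0.0000, 1.4142, -1.4142], [0.0000, 0.0000, 4.0825]]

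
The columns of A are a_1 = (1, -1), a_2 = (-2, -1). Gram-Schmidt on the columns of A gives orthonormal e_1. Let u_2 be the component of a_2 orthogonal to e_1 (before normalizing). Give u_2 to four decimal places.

e_1 = a_1/‖a_1‖ = (1, -1)/1.4142 = (0.7071, -0.7071).
r_{12} = e_1·a_2 = -0.7071.
u_2 = a_2 + 0.7071·e_1 = (-1.5000, -1.5000).

u_2 = (-1.5000, -1.5000)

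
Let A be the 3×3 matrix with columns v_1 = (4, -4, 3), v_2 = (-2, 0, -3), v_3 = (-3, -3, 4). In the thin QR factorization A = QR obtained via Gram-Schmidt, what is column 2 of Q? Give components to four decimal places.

v_1 = (4, -4, 3); ‖v_1‖ = 6.4031, so q_1 = (0.6247, -0.6247, 0.4685).
q_1·v_2 = 0.6247·(-2) + (-0.6247)·0 + 0.4685·(-3) = -2.6550.
u_2 = v_2 + 2.6550·q_1 = (-0.3415, -1.6585, -1.7561).
‖u_2‖ = 2.4395, so q_2 = (-0.1400, -0.6799, -0.7199).

q_2 = (-0.1400, -0.6799, -0.7199)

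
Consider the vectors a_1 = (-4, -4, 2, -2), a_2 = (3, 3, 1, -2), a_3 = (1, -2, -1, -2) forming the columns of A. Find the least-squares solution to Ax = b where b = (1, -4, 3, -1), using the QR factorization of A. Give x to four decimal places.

x = (0.5409, 0.2494, 0.4754)

a_1 = (-4, -4, 2, -2); ‖a_1‖ = 6.3246, so q_1 = (-0.6325, -0.6325, 0.3162, -0.3162).
q_1·a_2 = (-0.6325)·3 + (-0.6325)·3 + 0.3162·1 + (-0.3162)·(-2) = -2.8460.
u_2 = a_2 + 2.8460·q_1 = (1.2000, 1.2000, 1.9000, -2.9000).
‖u_2‖ = 3.8601, so q_2 = (0.3109, 0.3109, 0.4922, -0.7513).
q_1·a_3 = (-0.6325)·1 + (-0.6325)·(-2) + 0.3162·(-1) + (-0.3162)·(-2) = 0.9487; q_2·a_3 = 0.3109·1 + 0.3109·(-2) + 0.4922·(-1) + (-0.7513)·(-2) = 0.6995.
u_3 = a_3 − 0.9487·q_1 − 0.6995·q_2 = (1.3826, -1.6174, -1.6443, -1.1745).
‖u_3‖ = 2.9344, so q_3 = (0.4712, -0.5512, -0.5604, -0.4003).
Qᵀb = (3.1623, 1.2953, 1.3952).
Back-substitute: x_3 = 1.3952/2.9344 = 0.4754.
x_2 = (1.2953 − 0.6995·0.4754)/3.8601 = 0.2494.
x_1 = (3.1623 + 2.8460·0.2494 − 0.9487·0.4754)/6.3246 = 0.5409.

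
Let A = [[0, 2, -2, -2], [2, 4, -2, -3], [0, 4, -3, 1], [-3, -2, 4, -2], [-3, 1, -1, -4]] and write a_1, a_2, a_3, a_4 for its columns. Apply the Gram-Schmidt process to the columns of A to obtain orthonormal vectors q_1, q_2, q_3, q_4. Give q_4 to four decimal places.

a_1 = (0, 2, 0, -3, -3); ‖a_1‖ = 4.6904, so q_1 = (0.0000, 0.4264, 0.0000, -0.6396, -0.6396).
q_1·a_2 = 0.0000·2 + 0.4264·4 + 0.0000·4 + (-0.6396)·(-2) + (-0.6396)·1 = 2.3452.
u_2 = a_2 − 2.3452·q_1 = (2.0000, 3.0000, 4.0000, -0.5000, 2.5000).
‖u_2‖ = 5.9582, so q_2 = (0.3357, 0.5035, 0.6713, -0.0839, 0.4196).
q_1·a_3 = 0.0000·(-2) + 0.4264·(-2) + 0.0000·(-3) + (-0.6396)·4 + (-0.6396)·(-1) = -2.7716; q_2·a_3 = 0.3357·(-2) + 0.5035·(-2) + 0.6713·(-3) + (-0.0839)·4 + 0.4196·(-1) = -4.4477.
u_3 = a_3 + 2.7716·q_1 + 4.4477·q_2 = (-0.5070, 1.4213, -0.0141, 1.8540, -0.9065).
‖u_3‖ = 2.5567, so q_3 = (-0.1983, 0.5559, -0.0055, 0.7252, -0.3546).
q_1·a_4 = 0.0000·(-2) + 0.4264·(-3) + 0.0000·1 + (-0.6396)·(-2) + (-0.6396)·(-4) = 2.5584; q_2·a_4 = 0.3357·(-2) + 0.5035·(-3) + 0.6713·1 + (-0.0839)·(-2) + 0.4196·(-4) = -3.0211; q_3·a_4 = (-0.1983)·(-2) + 0.5559·(-3) + (-0.0055)·1 + 0.7252·(-2) + (-0.3546)·(-4) = -1.3086.
u_4 = a_4 − 2.5584·q_1 + 3.0211·q_2 + 1.3086·q_3 = (-1.2454, -1.8423, 3.0210, 0.3318, -1.5600).
‖u_4‖ = 4.0762, so q_4 = (-0.3055, -0.4520, 0.7411, 0.0814, -0.3827).

q_4 = (-0.3055, -0.4520, 0.7411, 0.0814, -0.3827)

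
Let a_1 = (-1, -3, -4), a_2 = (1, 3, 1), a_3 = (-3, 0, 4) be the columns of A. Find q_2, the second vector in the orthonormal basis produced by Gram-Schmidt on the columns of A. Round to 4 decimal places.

a_1 = (-1, -3, -4); ‖a_1‖ = 5.0990, so q_1 = (-0.1961, -0.5883, -0.7845).
q_1·a_2 = (-0.1961)·1 + (-0.5883)·3 + (-0.7845)·1 = -2.7456.
u_2 = a_2 + 2.7456·q_1 = (0.4615, 1.3846, -1.1538).
‖u_2‖ = 1.8605, so q_2 = (0.2481, 0.7442, -0.6202).

q_2 = (0.2481, 0.7442, -0.6202)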